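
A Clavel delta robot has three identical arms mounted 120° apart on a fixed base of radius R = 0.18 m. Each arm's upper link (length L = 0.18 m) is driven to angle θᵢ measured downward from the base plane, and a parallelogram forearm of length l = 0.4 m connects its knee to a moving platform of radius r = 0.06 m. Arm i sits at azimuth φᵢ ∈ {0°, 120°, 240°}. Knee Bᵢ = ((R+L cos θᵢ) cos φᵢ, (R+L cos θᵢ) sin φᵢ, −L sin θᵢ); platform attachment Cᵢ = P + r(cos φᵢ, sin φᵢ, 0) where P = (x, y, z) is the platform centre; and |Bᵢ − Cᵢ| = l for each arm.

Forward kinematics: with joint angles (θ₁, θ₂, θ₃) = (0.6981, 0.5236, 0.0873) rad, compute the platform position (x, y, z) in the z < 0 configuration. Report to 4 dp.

O1 = (0.2579·cos0.0°, 0.2579·sin0.0°, -0.1157) = (0.2579, 0.0000, -0.1157)
arm 2 at φ=120.0°: e+L cos θ2 = 0.2759;  O2 = (-0.1379, 0.2389, -0.0900)
arm 3 at φ=240.0°: e+L cos θ3 = 0.2993;  O3 = (-0.1497, -0.2592, -0.0157)
eliminate P² terms by subtracting sphere 1 from 2 and 3
plane₁₂: -0.7917x+0.4778y+0.0514z = 0.0043
det = 0.7999;  x = -0.0087+0.1528z,  y = -0.0054+0.1456z
quadratic in z: (1.0445)z²+(0.1483)z+(-0.0755)=0, √Δ=0.5809 → z ∈ {-0.3491, 0.2071}; z = -0.3491 (taking z<0)
x = -0.0621, y = -0.0563

(-0.0621, -0.0563, -0.3491)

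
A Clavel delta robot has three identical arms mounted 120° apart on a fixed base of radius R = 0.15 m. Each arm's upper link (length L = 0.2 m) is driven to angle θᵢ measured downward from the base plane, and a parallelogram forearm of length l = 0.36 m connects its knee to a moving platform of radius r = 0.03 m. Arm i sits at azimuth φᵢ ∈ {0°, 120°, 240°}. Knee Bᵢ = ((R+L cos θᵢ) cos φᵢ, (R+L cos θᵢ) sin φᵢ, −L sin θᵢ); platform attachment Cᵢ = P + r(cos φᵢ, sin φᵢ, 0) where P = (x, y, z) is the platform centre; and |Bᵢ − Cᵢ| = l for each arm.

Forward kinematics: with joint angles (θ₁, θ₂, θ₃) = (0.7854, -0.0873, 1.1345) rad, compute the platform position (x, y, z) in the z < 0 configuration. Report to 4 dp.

φ1=0.0°: virtual centre (0.2614, 0.0000, -0.1414), radius l
O2 = (0.3192·cos120.0°, 0.3192·sin120.0°, 0.0174) = (-0.1596, 0.2765, 0.0174)
φ3=240.0°: virtual centre (-0.1023, -0.1771, -0.1813), radius l
eliminate P² terms by subtracting sphere 1 from 2 and 3
plane₁₂: -0.8421x+0.5529y+0.3177z = 0.0139
Cramer: x(z) = 0.0038+0.0978z;  y(z) = 0.0308-0.4257z
into |P−O₁|² = l²: 1.1908z² + 0.2062z + -0.0423 = 0;  Δ = 0.2438;  z = -0.2939 or 0.1207 → z<0 root = -0.2939
x = -0.0250, y = 0.1560

(-0.0250, 0.1560, -0.2939)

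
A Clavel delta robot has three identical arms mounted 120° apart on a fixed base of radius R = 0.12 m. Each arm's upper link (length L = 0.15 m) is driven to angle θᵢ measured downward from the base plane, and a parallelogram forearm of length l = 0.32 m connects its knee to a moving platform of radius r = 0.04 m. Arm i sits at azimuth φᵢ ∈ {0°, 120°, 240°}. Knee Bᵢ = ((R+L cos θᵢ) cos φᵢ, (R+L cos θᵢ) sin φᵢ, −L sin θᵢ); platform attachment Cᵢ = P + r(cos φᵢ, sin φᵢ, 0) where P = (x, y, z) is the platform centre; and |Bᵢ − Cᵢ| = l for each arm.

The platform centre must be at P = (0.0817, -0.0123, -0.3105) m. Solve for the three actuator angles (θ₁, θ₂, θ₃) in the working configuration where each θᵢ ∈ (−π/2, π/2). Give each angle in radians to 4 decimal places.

θ₁ = 0.1744, θ₂ = 0.7855, θ₃ = 0.6983

arm 1 (φ=0.0°): x'=0.0817, y'=-0.0123
  A cos θ + B sin θ = C:  -0.0017·cos θ + -0.3105·sin θ = -0.0555
  γ=atan2(-0.3105,-0.0017)=-1.5763;  ψ=arccos(-0.1789)=1.7507;  θ1=γ+ψ≈0.1744
arm 2 (φ=120.0°): x'=-0.0515, y'=-0.0646
  e−x'=0.1315;  (l²−L²−(e−x')²−y'²−z²)/2L = -0.1266
  γ=atan2(-0.3105,0.1315)=-1.1702;  ψ=arccos(-0.3754)=1.9556;  θ2=γ+ψ≈0.7855
rotate P by −φ3: (-0.0302, 0.0769, -0.3105)
  A=0.1102, B=-0.3105, C=(l²−L²−A²−y'²−z²)/(2L)=-0.1152
  γ=atan2(-0.3105,0.1102)=-1.2298;  ψ=arccos(-0.3497)=1.9281;  θ3=γ+ψ≈0.6983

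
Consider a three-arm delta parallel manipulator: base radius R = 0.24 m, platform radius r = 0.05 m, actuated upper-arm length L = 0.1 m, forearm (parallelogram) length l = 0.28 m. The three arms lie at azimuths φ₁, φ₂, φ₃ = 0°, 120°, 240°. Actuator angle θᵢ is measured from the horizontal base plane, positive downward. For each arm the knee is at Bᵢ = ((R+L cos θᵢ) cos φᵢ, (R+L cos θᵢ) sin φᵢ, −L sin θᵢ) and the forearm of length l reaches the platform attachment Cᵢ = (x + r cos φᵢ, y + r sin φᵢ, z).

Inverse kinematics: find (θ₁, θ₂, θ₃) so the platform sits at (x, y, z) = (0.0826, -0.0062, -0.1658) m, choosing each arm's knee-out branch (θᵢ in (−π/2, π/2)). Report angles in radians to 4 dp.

θ₁ = -0.2621, θ₂ = 1.3091, θ₃ = 1.2217

rotate P by −φ1: (0.0826, -0.0062, -0.1658)
  A cos θ + B sin θ = C:  0.1074·cos θ + -0.1658·sin θ = 0.1467
  θ1 = atan2(B,A) + arccos(C/0.1975) = -0.2621
rotate P by −φ2: (-0.0467, -0.0684, -0.1658)
  A cos θ + B sin θ = C:  0.2367·cos θ + -0.1658·sin θ = -0.0989
  γ=atan2(-0.1658,0.2367)=-0.6111;  ψ=arccos(-0.3423)=1.9202;  θ2=γ+ψ≈1.3091
φ3=240.0° → target in arm frame (-0.0359, 0.0746)
  A=0.2259, B=-0.1658, C=(l²−L²−A²−y'²−z²)/(2L)=-0.0785
  √(A²+B²)=0.2802;  θ3 = -0.6331+1.8548 ≈ 1.2217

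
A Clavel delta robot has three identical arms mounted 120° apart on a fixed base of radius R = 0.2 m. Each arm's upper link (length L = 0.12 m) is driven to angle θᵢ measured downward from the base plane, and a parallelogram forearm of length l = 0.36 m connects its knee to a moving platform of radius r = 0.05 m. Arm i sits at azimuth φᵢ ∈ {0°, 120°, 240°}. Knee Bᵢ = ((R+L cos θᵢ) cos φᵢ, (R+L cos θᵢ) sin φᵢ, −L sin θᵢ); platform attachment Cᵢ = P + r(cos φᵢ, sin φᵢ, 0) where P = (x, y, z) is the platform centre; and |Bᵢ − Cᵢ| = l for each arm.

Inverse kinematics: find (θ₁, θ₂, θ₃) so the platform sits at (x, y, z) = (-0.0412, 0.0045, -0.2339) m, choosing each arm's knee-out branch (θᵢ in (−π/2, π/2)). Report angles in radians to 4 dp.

arm 1 (φ=0.0°): x'=-0.0412, y'=0.0045
  e−x'=0.1912;  (l²−L²−(e−x')²−y'²−z²)/2L = 0.0996
  θ1 = atan2(B,A) + arccos(C/0.3021) = 0.3492
φ2=120.0° → target in arm frame (0.0245, 0.0334)
  e−x'=0.1255;  (l²−L²−(e−x')²−y'²−z²)/2L = 0.1818
  γ=atan2(-0.2339,0.1255)=-1.0783;  ψ=arccos(0.6847)=0.8166;  θ2=γ+ψ≈-0.2618
arm 3 (φ=240.0°): x'=0.0167, y'=-0.0379
  A=0.1333, B=-0.2339, C=(l²−L²−A²−y'²−z²)/(2L)=0.1720
  √(A²+B²)=0.2692;  θ3 = -1.0528+0.8777 ≈ -0.1752

θ₁ = 0.3492, θ₂ = -0.2618, θ₃ = -0.1752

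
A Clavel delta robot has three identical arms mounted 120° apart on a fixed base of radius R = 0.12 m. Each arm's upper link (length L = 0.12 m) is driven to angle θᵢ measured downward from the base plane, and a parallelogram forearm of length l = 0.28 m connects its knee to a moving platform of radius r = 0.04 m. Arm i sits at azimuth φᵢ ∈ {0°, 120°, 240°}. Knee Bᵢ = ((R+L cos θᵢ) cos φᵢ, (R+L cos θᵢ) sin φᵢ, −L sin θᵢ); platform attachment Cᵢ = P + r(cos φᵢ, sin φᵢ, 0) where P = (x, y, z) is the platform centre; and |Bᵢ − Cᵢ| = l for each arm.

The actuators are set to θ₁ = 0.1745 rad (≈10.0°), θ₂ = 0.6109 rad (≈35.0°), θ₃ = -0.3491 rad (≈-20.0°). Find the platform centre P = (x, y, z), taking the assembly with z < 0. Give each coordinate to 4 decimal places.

(0.0002, -0.0736, -0.2046)

φ1=0.0°: virtual centre (0.1982, 0.0000, -0.0208), radius l
S2 = (0.1783·cos120.0°, 0.1783·sin120.0°, -0.0688) = (-0.0891, 0.1544, -0.0688)
S3 = (0.1928·cos240.0°, 0.1928·sin240.0°, 0.0410) = (-0.0964, -0.1669, 0.0410)
eliminate P² terms by subtracting sphere 1 from 2 and 3
linear system: -0.5747x+0.3088y = -0.0032−-0.0960z; -0.5891x+-0.3339y = -0.0009−0.1238z
det = 0.3738;  x = 0.0036+0.0165z,  y = -0.0037+0.3416z
into |P−S₁|² = l²: 1.1169z² + 0.0327z + -0.0401 = 0;  Δ = 0.1801;  z = -0.2046 or 0.1753 → z<0 root = -0.2046
x = 0.0002, y = -0.0736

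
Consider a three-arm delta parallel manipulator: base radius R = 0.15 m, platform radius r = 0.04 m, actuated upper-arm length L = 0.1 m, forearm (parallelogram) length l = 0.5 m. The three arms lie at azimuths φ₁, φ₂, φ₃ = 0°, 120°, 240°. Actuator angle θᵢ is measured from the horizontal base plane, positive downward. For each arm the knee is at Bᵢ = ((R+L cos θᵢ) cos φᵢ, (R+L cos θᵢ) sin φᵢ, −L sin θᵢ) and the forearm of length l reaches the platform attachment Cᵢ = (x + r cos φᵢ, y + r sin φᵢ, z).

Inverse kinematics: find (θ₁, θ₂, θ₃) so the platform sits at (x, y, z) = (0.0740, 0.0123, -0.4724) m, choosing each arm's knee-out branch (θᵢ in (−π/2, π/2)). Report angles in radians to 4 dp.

θ₁ = -0.0871, θ₂ = 0.3490, θ₃ = 0.4365

arm 1 (φ=0.0°): x'=0.0740, y'=0.0123
  A cos θ + B sin θ = C:  0.0360·cos θ + -0.4724·sin θ = 0.0770
  γ=atan2(-0.4724,0.0360)=-1.4947;  ψ=arccos(0.1624)=1.4076;  θ1=γ+ψ≈-0.0871
φ2=120.0° → target in arm frame (-0.0263, -0.0702)
  A cos θ + B sin θ = C:  0.1363·cos θ + -0.4724·sin θ = -0.0334
  γ=atan2(-0.4724,0.1363)=-1.2898;  ψ=arccos(-0.0680)=1.6388;  θ2=γ+ψ≈0.3490
arm 3 (φ=240.0°): x'=-0.0477, y'=0.0579
  e−x'=0.1577;  (l²−L²−(e−x')²−y'²−z²)/2L = -0.0569
  √(A²+B²)=0.4980;  θ3 = -1.2487+1.6852 ≈ 0.4365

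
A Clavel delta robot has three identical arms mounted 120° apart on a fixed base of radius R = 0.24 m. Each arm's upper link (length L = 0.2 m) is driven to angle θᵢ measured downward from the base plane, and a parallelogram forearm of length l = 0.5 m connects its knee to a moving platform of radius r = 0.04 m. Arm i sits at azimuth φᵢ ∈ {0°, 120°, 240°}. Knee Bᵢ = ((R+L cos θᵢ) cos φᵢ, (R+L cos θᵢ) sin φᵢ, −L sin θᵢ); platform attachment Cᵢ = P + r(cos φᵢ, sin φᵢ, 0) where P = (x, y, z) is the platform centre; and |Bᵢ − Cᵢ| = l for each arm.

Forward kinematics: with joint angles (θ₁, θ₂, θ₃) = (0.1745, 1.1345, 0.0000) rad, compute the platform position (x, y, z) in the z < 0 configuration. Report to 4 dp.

(0.0706, -0.1613, -0.3775)

φ1=0.0°: virtual centre (0.3970, 0.0000, -0.0347), radius l
S2 = (0.2845·cos120.0°, 0.2845·sin120.0°, -0.1813) = (-0.1423, 0.2464, -0.1813)
arm 3 at φ=240.0°: ρ3 = 0.4000;  S3 = (-0.2000, -0.3464, 0.0000)
|S₂|²−|S₁|² = -0.0450;  |S₃|²−|S₁|² = 0.0012
[-1.0784 0.4928 -0.2931]·P = -0.0450;  [-1.1939 -0.6928 0.0694]·P = 0.0012
Cramer: x(z) = 0.0229-0.1264z;  y(z) = -0.0412+0.3181z
sphere 1 gives Az²+Bz+C=0 with A=1.1172, B=0.1378, C=-0.1072;  B²−4AC=0.4979;  roots -0.3775, 0.2541;  negative root z = -0.3775
x = 0.0706, y = -0.1613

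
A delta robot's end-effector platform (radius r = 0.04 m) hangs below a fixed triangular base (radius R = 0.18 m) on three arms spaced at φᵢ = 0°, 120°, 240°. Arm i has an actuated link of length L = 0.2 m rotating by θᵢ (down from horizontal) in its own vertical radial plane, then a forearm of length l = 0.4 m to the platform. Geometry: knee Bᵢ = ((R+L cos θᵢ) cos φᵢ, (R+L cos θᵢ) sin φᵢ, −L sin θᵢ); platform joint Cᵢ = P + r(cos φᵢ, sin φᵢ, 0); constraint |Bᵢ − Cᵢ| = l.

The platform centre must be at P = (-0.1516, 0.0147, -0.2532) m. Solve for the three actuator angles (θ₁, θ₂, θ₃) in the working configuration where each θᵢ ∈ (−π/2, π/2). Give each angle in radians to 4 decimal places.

arm 1 (φ=0.0°): x'=-0.1516, y'=0.0147
  e−x'=0.2916;  (l²−L²−(e−x')²−y'²−z²)/2L = -0.0734
  θ1 = atan2(B,A) + arccos(C/0.3862) = 1.0470
φ2=120.0° → target in arm frame (0.0885, 0.1239)
  A=0.0515, B=-0.2532, C=(l²−L²−A²−y'²−z²)/(2L)=0.0947
  √(A²+B²)=0.2584;  θ2 = -1.3703+1.1955 ≈ -0.1747
arm 3 (φ=240.0°): x'=0.0631, y'=-0.1386
  A=0.0769, B=-0.2532, C=(l²−L²−A²−y'²−z²)/(2L)=0.0769
  √(A²+B²)=0.2646;  θ3 = -1.2758+1.2760 ≈ 0.0002

θ₁ = 1.0470, θ₂ = -0.1747, θ₃ = 0.0002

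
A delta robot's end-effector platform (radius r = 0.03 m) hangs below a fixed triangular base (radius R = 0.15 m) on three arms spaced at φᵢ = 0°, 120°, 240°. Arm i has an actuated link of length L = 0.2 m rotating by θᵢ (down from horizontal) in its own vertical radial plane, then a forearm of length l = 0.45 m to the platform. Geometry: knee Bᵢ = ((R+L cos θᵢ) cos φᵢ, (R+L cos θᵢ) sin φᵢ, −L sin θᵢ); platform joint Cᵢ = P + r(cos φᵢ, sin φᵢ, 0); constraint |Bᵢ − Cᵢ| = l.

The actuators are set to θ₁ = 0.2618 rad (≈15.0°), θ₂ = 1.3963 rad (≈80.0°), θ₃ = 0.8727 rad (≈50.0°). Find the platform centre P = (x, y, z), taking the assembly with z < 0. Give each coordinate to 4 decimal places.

(0.1827, -0.1152, -0.4667)

arm 1 at φ=0.0°: e+L cos θ1 = 0.3132;  centre 1 = (0.3132, 0.0000, -0.0518)
arm 2 at φ=120.0°: e+L cos θ2 = 0.1547;  centre 2 = (-0.0774, 0.1340, -0.1970)
centre 3 = (0.2486·cos240.0°, 0.2486·sin240.0°, -0.1532) = (-0.1243, -0.2153, -0.1532)
|centre ₂|²−|centre ₁|² = -0.0380;  |centre ₃|²−|centre ₁|² = -0.0155
[-0.7811 0.2680 -0.2904]·P = -0.0380;  [-0.8749 -0.4305 -0.2029]·P = -0.0155
Cramer: x(z) = 0.0360-0.3143z;  y(z) = -0.0371+0.1675z
sphere 1 gives Az²+Bz+C=0 with A=1.1268, B=0.2654, C=-0.1216;  B²−4AC=0.6185;  roots -0.4667, 0.2312;  negative root z = -0.4667
x = 0.1827, y = -0.1152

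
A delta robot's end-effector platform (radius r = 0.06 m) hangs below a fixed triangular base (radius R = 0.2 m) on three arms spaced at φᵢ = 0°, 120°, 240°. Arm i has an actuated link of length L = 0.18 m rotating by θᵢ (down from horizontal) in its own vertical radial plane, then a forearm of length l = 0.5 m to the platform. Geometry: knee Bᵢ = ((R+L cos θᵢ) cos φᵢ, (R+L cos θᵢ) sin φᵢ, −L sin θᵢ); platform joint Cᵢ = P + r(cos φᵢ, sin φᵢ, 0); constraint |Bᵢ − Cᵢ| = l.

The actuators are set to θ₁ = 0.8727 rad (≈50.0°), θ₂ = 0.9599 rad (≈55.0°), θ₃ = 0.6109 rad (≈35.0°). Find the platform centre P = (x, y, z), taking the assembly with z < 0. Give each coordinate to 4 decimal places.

S1 = (0.2557·cos0.0°, 0.2557·sin0.0°, -0.1379) = (0.2557, 0.0000, -0.1379)
arm 2 at φ=120.0°: ρ2 = 0.2432;  S2 = (-0.1216, 0.2107, -0.1474)
arm 3 at φ=240.0°: ρ3 = 0.2874;  S3 = (-0.1437, -0.2489, -0.1032)
subtract pairs → two planes through P
linear system: -0.7546x+0.4213y = -0.0035−-0.0191z; -0.7988x+-0.4979y = 0.0089−0.0693z
Cramer: x(z) = -0.0028+0.0276z;  y(z) = -0.0133+0.0948z
quadratic in z: (1.0098)z²+(0.2590)z+(-0.1640)=0, √Δ=0.8540 → z ∈ {-0.5511, 0.2947}; z = -0.5511 (taking z<0)
x = -0.0180, y = -0.0656

(-0.0180, -0.0656, -0.5511)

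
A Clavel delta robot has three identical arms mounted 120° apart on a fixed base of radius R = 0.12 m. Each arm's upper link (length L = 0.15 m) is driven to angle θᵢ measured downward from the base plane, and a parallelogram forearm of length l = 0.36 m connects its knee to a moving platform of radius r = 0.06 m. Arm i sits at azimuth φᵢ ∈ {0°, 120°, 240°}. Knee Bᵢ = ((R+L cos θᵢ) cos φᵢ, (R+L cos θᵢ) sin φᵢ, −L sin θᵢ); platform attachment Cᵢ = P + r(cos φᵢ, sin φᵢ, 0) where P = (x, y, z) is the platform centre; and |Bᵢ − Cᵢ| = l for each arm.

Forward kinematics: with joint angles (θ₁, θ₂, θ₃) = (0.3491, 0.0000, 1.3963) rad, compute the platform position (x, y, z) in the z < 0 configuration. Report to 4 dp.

(0.0804, 0.2245, -0.3056)

O1 = (0.2010·cos0.0°, 0.2010·sin0.0°, -0.0513) = (0.2010, 0.0000, -0.0513)
arm 2 at φ=120.0°: ρ2 = 0.2100;  O2 = (-0.1050, 0.1819, 0.0000)
arm 3 at φ=240.0°: ρ3 = 0.0860;  O3 = (-0.0430, -0.0745, -0.1477)
|O₂|²−|O₁|² = 0.0011;  |O₃|²−|O₁|² = -0.0138
plane₁₂: -0.6119x+0.3637y+0.1026z = 0.0011
det = 0.2687;  x = 0.0181+-0.2041z,  y = 0.0334+-0.6255z
sphere 1 gives Az²+Bz+C=0 with A=1.4330, B=0.1355, C=-0.0924;  B²−4AC=0.5480;  roots -0.3056, 0.2110;  negative root z = -0.3056
x = 0.0804, y = 0.2245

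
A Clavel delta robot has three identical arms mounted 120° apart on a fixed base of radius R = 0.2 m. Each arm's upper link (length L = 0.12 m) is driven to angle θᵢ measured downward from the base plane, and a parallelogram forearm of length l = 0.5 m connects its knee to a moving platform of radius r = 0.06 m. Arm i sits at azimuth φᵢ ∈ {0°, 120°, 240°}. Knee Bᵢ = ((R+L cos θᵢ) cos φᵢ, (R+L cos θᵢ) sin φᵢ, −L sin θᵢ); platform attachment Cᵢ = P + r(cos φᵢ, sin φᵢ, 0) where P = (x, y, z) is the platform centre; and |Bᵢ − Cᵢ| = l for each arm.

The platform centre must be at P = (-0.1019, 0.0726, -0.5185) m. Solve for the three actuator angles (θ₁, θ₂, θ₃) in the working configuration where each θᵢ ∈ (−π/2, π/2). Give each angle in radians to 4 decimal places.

arm 1 (φ=0.0°): x'=-0.1019, y'=0.0726
  e−x'=0.2419;  (l²−L²−(e−x')²−y'²−z²)/2L = -0.4043
  γ=atan2(-0.5185,0.2419)=-1.1343;  ψ=arccos(-0.7066)=2.3555;  θ1=γ+ψ≈1.2212
φ2=120.0° → target in arm frame (0.1138, 0.0519)
  e−x'=0.0262;  (l²−L²−(e−x')²−y'²−z²)/2L = -0.1526
  √(A²+B²)=0.5192;  θ2 = -1.5204+1.8692 ≈ 0.3488
arm 3 (φ=240.0°): x'=-0.0119, y'=-0.1245
  A=0.1519, B=-0.5185, C=(l²−L²−A²−y'²−z²)/(2L)=-0.2993
  γ=atan2(-0.5185,0.1519)=-1.2858;  ψ=arccos(-0.5540)=2.1579;  θ3=γ+ψ≈0.8722

θ₁ = 1.2212, θ₂ = 0.3488, θ₃ = 0.8722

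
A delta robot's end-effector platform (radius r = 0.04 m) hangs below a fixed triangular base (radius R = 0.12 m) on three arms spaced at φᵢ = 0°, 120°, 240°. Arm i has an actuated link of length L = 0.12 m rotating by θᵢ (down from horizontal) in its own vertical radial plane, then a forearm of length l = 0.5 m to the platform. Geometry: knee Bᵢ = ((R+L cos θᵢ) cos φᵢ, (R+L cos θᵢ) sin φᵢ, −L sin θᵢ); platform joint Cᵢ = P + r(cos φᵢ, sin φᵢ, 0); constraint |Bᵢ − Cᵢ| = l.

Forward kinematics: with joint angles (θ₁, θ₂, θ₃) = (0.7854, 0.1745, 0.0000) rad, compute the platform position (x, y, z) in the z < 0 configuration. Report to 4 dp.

(-0.1445, -0.0288, -0.4766)

arm 1 at φ=0.0°: (R−r)+L cos θ1 = 0.1649;  S1 = (0.1649, 0.0000, -0.0849)
arm 2 at φ=120.0°: (R−r)+L cos θ2 = 0.1982;  S2 = (-0.0991, 0.1716, -0.0208)
arm 3 at φ=240.0°: (R−r)+L cos θ3 = 0.2000;  S3 = (-0.1000, -0.1732, 0.0000)
eliminate P² terms by subtracting sphere 1 from 2 and 3
plane₁₂: -0.5279x+0.3433y+0.1280z = 0.0053
det = 0.3647;  x = -0.0104+0.2814z,  y = -0.0004+0.0597z
sphere 1 gives Az²+Bz+C=0 with A=1.0827, B=0.0711, C=-0.2121;  B²−4AC=0.9236;  roots -0.4766, 0.4110;  negative root z = -0.4766
x = -0.1445, y = -0.0288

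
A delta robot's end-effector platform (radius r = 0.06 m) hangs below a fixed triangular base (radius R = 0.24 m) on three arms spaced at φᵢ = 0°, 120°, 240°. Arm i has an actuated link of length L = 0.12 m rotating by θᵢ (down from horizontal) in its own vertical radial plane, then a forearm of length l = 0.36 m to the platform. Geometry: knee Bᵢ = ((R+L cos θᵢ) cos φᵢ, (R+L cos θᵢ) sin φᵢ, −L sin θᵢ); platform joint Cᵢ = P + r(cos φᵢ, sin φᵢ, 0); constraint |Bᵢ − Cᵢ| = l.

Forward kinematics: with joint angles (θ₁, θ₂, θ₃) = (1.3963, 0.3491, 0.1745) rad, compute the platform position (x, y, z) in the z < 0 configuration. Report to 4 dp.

(-0.1194, -0.0124, -0.2822)

φ1=0.0°: virtual centre (0.2008, 0.0000, -0.1182), radius l
arm 2 at φ=120.0°: ρ2 = 0.2928;  O2 = (-0.1464, 0.2535, -0.0410)
φ3=240.0°: virtual centre (-0.1491, -0.2582, -0.0208), radius l
subtract pairs → two planes through P
plane₁₂: -0.6944x+0.5071y+0.1543z = 0.0331
det = 0.7135;  x = -0.0489+0.2500z,  y = -0.0016+0.0382z
quadratic in z: (1.0640)z²+(0.1114)z+(-0.0533)=0, √Δ=0.4891 → z ∈ {-0.2822, 0.1775}; z = -0.2822 (taking z<0)
x = -0.1194, y = -0.0124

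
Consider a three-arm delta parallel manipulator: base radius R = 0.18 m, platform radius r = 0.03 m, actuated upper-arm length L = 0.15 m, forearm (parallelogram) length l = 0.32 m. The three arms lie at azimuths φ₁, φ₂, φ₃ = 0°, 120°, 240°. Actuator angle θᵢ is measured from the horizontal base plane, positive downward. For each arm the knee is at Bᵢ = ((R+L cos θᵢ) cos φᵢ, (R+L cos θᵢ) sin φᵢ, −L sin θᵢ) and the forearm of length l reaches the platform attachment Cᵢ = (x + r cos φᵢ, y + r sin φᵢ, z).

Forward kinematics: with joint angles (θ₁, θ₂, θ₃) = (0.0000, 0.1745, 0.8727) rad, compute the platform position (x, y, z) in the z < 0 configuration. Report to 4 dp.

arm 1 at φ=0.0°: ρ1 = 0.3000;  O1 = (0.3000, 0.0000, 0.0000)
φ2=120.0°: virtual centre (-0.1489, 0.2578, -0.0260), radius l
arm 3 at φ=240.0°: ρ3 = 0.2464;  O3 = (-0.1232, -0.2134, -0.1149)
subtract pairs → two planes through P
linear system: -0.8977x+0.5157y = -0.0007−-0.0521z; -0.8464x+-0.4268y = -0.0161−-0.2298z
Cramer: x(z) = 0.0105-0.1717z;  y(z) = 0.0169-0.1979z
quadratic in z: (1.0687)z²+(0.0927)z+(-0.0183)=0, √Δ=0.2946 → z ∈ {-0.1812, 0.0944}; z = -0.1812 (taking z<0)
x = 0.0416, y = 0.0528

(0.0416, 0.0528, -0.1812)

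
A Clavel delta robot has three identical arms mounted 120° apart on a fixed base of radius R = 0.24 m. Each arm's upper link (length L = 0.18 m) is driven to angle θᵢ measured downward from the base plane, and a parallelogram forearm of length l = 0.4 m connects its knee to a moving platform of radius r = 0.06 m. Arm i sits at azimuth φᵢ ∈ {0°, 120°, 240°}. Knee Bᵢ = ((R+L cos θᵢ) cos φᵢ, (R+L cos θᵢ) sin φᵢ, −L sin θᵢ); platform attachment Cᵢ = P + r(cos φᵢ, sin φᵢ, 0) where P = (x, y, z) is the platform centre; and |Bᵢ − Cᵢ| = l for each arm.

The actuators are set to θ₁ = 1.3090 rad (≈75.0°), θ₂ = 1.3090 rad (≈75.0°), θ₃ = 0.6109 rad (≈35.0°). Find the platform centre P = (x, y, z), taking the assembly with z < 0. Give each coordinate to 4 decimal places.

(-0.0559, -0.0967, -0.4401)

arm 1 at φ=0.0°: e+L cos θ1 = 0.2266;  centre 1 = (0.2266, 0.0000, -0.1739)
φ2=120.0°: virtual centre (-0.1133, 0.1962, -0.1739), radius l
φ3=240.0°: virtual centre (-0.1637, -0.2836, -0.1032), radius l
eliminate P² terms by subtracting sphere 1 from 2 and 3
linear system: -0.6798x+0.3925y = 0.0000−0.0000z; -0.7806x+-0.5671y = 0.0363−0.1412z
det = 0.6919;  x = -0.0206+0.0801z,  y = -0.0357+0.1388z
into |P−centre ₁|² = l²: 1.0257z² + 0.2982z + -0.0674 = 0;  Δ = 0.3655;  z = -0.4401 or 0.1493 → z<0 root = -0.4401
x = -0.0559, y = -0.0967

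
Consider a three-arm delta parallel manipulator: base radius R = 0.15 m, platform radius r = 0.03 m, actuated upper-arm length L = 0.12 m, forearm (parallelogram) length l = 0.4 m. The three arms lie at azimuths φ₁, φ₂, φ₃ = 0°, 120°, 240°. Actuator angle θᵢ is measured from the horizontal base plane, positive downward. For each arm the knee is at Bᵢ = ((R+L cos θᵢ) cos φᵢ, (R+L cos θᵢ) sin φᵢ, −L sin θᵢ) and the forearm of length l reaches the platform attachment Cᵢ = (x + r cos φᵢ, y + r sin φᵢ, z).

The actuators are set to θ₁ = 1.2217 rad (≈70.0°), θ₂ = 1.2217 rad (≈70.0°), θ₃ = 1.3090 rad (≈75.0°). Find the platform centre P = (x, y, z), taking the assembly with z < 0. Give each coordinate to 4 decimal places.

arm 1 at φ=0.0°: ρ1 = 0.1610;  S1 = (0.1610, 0.0000, -0.1128)
φ2=120.0°: virtual centre (-0.0805, 0.1395, -0.1128), radius l
φ3=240.0°: virtual centre (-0.0755, -0.1308, -0.1159), radius l
eliminate P² terms by subtracting sphere 1 from 2 and 3
linear system: -0.4831x+0.2789y = 0.0000−0.0000z; -0.4731x+-0.2616y = -0.0024−-0.0063z
Cramer: x(z) = 0.0026-0.0068z;  y(z) = 0.0045-0.0118z
into |P−S₁|² = l²: 1.0002z² + 0.2276z + -0.1222 = 0;  Δ = 0.5405;  z = -0.4813 or 0.2538 → z<0 root = -0.4813
x = 0.0059, y = 0.0102

(0.0059, 0.0102, -0.4813)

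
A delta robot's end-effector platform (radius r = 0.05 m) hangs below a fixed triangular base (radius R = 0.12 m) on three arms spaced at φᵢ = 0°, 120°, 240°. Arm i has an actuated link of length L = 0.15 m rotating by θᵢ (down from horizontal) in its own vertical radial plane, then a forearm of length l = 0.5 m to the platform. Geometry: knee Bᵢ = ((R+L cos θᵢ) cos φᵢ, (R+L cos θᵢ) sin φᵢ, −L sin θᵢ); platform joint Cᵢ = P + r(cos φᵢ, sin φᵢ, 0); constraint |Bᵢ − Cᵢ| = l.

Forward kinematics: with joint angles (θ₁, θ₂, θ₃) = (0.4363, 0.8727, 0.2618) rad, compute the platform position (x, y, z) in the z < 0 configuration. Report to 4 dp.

centre 1 = (0.2059·cos0.0°, 0.2059·sin0.0°, -0.0634) = (0.2059, 0.0000, -0.0634)
centre 2 = (0.1664·cos120.0°, 0.1664·sin120.0°, -0.1149) = (-0.0832, 0.1441, -0.1149)
centre 3 = (0.2149·cos240.0°, 0.2149·sin240.0°, -0.0388) = (-0.1074, -0.1861, -0.0388)
subtract pairs → two planes through P
[-0.5783 0.2882 -0.1030]·P = -0.0055;  [-0.6268 -0.3722 0.0491]·P = 0.0013
Cramer: x(z) = 0.0043-0.0611z;  y(z) = -0.0106+0.2349z
quadratic in z: (1.0589)z²+(0.1464)z+(-0.2052)=0, √Δ=0.9437 → z ∈ {-0.5148, 0.3765}; z = -0.5148 (taking z<0)
x = 0.0357, y = -0.1315

(0.0357, -0.1315, -0.5148)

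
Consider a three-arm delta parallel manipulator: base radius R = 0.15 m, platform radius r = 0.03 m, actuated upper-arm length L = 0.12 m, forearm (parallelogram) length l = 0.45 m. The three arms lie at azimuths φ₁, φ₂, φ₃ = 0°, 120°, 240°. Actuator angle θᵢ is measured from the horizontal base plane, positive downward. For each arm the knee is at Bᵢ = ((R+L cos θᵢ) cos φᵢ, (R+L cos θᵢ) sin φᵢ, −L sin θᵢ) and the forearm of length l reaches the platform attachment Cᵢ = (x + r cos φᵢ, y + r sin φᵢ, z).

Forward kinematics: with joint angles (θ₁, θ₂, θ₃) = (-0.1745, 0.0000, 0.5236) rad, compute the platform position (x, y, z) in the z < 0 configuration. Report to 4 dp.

arm 1 at φ=0.0°: e+L cos θ1 = 0.2382;  O1 = (0.2382, 0.0000, 0.0208)
φ2=120.0°: virtual centre (-0.1200, 0.2078, 0.0000), radius l
φ3=240.0°: virtual centre (-0.1120, -0.1939, -0.0600), radius l
eliminate P² terms by subtracting sphere 1 from 2 and 3
plane₁₂: -0.7164x+0.4157y+-0.0417z = 0.0004
Cramer: x(z) = 0.0022-0.1465z;  y(z) = 0.0048-0.1523z
sphere 1 gives Az²+Bz+C=0 with A=1.0447, B=0.0260, C=-0.1464;  B²−4AC=0.6123;  roots -0.3870, 0.3621;  negative root z = -0.3870
x = 0.0589, y = 0.0638

(0.0589, 0.0638, -0.3870)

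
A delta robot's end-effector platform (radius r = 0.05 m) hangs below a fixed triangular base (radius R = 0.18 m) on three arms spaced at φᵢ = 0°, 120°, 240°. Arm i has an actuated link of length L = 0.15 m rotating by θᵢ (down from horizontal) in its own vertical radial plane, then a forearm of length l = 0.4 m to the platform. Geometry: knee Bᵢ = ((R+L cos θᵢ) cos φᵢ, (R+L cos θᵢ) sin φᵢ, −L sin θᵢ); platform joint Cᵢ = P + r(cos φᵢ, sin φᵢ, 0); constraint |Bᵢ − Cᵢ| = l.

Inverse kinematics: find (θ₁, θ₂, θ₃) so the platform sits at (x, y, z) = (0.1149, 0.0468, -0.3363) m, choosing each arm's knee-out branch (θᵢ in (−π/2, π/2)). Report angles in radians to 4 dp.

θ₁ = -0.1746, θ₂ = 0.5237, θ₃ = 0.8730

rotate P by −φ1: (0.1149, 0.0468, -0.3363)
  A cos θ + B sin θ = C:  0.0151·cos θ + -0.3363·sin θ = 0.0733
  θ1 = atan2(B,A) + arccos(C/0.3366) = -0.1746
arm 2 (φ=120.0°): x'=-0.0169, y'=-0.1229
  e−x'=0.1469;  (l²−L²−(e−x')²−y'²−z²)/2L = -0.0410
  θ2 = atan2(B,A) + arccos(C/0.3670) = 0.5237
arm 3 (φ=240.0°): x'=-0.0980, y'=0.0761
  e−x'=0.2280;  (l²−L²−(e−x')²−y'²−z²)/2L = -0.1112
  θ3 = atan2(B,A) + arccos(C/0.4063) = 0.8730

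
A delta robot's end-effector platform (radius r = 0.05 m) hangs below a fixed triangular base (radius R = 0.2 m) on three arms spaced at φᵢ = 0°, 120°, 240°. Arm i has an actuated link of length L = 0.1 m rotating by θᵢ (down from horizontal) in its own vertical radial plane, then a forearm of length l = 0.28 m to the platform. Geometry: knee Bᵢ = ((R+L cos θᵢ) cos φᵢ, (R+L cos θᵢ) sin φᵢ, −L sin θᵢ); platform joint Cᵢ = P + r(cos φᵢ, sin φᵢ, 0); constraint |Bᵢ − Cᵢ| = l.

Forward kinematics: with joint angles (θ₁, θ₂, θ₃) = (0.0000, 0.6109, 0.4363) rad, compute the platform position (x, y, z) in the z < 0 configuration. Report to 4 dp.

(0.0289, -0.0098, -0.1715)

centre 1 = (0.2500·cos0.0°, 0.2500·sin0.0°, 0.0000) = (0.2500, 0.0000, 0.0000)
centre 2 = (0.2319·cos120.0°, 0.2319·sin120.0°, -0.0574) = (-0.1160, 0.2008, -0.0574)
centre 3 = (0.2406·cos240.0°, 0.2406·sin240.0°, -0.0423) = (-0.1203, -0.2084, -0.0423)
eliminate P² terms by subtracting sphere 1 from 2 and 3
linear system: -0.7319x+0.4017y = -0.0054−-0.1147z; -0.7406x+-0.4168y = -0.0028−-0.0845z
det = 0.6026;  x = 0.0056+-0.1357z,  y = -0.0033+0.0383z
sphere 1 gives Az²+Bz+C=0 with A=1.0199, B=0.0661, C=-0.0187;  B²−4AC=0.0805;  roots -0.1715, 0.1067;  negative root z = -0.1715
x = 0.0289, y = -0.0098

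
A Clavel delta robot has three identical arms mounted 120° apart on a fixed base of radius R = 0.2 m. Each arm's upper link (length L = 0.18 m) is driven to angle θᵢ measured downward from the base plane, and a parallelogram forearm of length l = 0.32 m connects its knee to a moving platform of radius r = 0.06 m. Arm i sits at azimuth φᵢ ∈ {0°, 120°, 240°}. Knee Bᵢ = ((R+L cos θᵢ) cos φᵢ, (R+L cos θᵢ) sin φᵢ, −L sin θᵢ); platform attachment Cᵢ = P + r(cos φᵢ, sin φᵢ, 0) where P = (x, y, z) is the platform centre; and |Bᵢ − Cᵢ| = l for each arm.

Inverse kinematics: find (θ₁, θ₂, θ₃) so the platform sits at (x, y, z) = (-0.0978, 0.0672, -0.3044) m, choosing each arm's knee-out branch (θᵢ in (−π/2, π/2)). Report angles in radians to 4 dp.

φ1=0.0° → target in arm frame (-0.0978, 0.0672)
  e−x'=0.2378;  (l²−L²−(e−x')²−y'²−z²)/2L = -0.2326
  γ=atan2(-0.3044,0.2378)=-0.9076;  ψ=arccos(-0.6021)=2.2169;  θ1=γ+ψ≈1.3093
rotate P by −φ2: (0.1071, 0.0511, -0.3044)
  A cos θ + B sin θ = C:  0.0329·cos θ + -0.3044·sin θ = -0.0732
  θ2 = atan2(B,A) + arccos(C/0.3062) = 0.3491
arm 3 (φ=240.0°): x'=-0.0093, y'=-0.1183
  A cos θ + B sin θ = C:  0.1493·cos θ + -0.3044·sin θ = -0.1637
  γ=atan2(-0.3044,0.1493)=-1.1148;  ψ=arccos(-0.4829)=2.0748;  θ3=γ+ψ≈0.9600

θ₁ = 1.3093, θ₂ = 0.3491, θ₃ = 0.9600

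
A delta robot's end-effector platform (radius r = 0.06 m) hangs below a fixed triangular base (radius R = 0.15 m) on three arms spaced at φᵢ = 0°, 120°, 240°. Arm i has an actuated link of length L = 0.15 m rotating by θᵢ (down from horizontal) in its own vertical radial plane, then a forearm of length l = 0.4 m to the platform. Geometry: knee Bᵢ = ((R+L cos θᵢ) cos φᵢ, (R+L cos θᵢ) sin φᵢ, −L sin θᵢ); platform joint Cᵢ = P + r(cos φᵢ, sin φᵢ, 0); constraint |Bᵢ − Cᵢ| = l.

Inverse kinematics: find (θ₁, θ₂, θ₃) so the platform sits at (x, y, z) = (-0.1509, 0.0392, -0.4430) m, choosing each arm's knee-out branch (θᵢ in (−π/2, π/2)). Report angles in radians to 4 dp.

φ1=0.0° → target in arm frame (-0.1509, 0.0392)
  A cos θ + B sin θ = C:  0.2409·cos θ + -0.4430·sin θ = -0.3944
  θ1 = atan2(B,A) + arccos(C/0.5043) = 1.3961
φ2=120.0° → target in arm frame (0.1094, 0.1111)
  A cos θ + B sin θ = C:  -0.0194·cos θ + -0.4430·sin θ = -0.2382
  γ=atan2(-0.4430,-0.0194)=-1.6146;  ψ=arccos(-0.5372)=2.1379;  θ2=γ+ψ≈0.5234
φ3=240.0° → target in arm frame (0.0415, -0.1503)
  e−x'=0.0485;  (l²−L²−(e−x')²−y'²−z²)/2L = -0.2790
  γ=atan2(-0.4430,0.0485)=-1.4618;  ψ=arccos(-0.6260)=2.2471;  θ3=γ+ψ≈0.7854

θ₁ = 1.3961, θ₂ = 0.5234, θ₃ = 0.7854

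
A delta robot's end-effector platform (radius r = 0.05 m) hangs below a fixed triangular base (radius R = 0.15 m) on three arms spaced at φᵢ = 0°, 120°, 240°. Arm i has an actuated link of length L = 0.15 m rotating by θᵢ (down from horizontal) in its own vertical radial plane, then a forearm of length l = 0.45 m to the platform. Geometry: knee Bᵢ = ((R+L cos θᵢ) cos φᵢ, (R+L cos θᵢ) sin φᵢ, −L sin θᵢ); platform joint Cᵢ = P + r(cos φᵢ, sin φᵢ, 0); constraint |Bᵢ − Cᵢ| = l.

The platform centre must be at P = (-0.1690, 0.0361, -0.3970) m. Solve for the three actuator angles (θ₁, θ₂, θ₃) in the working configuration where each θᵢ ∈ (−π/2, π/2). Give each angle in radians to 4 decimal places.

arm 1 (φ=0.0°): x'=-0.1690, y'=0.0361
  e−x'=0.2690;  (l²−L²−(e−x')²−y'²−z²)/2L = -0.1709
  θ1 = atan2(B,A) + arccos(C/0.4796) = 0.9599
rotate P by −φ2: (0.1158, 0.1283, -0.3970)
  A cos θ + B sin θ = C:  -0.0158·cos θ + -0.3970·sin θ = 0.0189
  γ=atan2(-0.3970,-0.0158)=-1.6105;  ψ=arccos(0.0476)=1.5231;  θ2=γ+ψ≈-0.0874
φ3=240.0° → target in arm frame (0.0532, -0.1644)
  e−x'=0.0468;  (l²−L²−(e−x')²−y'²−z²)/2L = -0.0228
  θ3 = atan2(B,A) + arccos(C/0.3997) = 0.1742

θ₁ = 0.9599, θ₂ = -0.0874, θ₃ = 0.1742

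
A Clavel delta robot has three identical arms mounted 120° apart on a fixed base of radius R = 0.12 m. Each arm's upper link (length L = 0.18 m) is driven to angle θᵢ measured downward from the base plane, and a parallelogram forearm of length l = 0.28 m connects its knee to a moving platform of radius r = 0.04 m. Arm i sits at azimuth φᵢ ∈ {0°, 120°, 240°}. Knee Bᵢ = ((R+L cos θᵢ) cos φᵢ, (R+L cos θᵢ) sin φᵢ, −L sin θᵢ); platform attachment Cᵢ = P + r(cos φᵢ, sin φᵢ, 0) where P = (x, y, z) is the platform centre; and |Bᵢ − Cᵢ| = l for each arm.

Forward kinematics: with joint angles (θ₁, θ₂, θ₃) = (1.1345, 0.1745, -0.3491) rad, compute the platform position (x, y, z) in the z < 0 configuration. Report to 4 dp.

arm 1 at φ=0.0°: e+L cos θ1 = 0.1561;  O1 = (0.1561, 0.0000, -0.1631)
O2 = (0.2573·cos120.0°, 0.2573·sin120.0°, -0.0313) = (-0.1286, 0.2228, -0.0313)
arm 3 at φ=240.0°: e+L cos θ3 = 0.2491;  O3 = (-0.1246, -0.2158, 0.0616)
|O₂|²−|O₁|² = 0.0162;  |O₃|²−|O₁|² = 0.0149
plane₁₂: -0.5694x+0.4456y+0.2638z = 0.0162
Cramer: x(z) = -0.0275+0.6335z;  y(z) = 0.0012+0.2175z
quadratic in z: (1.4486)z²+(0.0943)z+(-0.0181)=0, √Δ=0.3373 → z ∈ {-0.1489, 0.0839}; z = -0.1489 (taking z<0)
x = -0.1218, y = -0.0312

(-0.1218, -0.0312, -0.1489)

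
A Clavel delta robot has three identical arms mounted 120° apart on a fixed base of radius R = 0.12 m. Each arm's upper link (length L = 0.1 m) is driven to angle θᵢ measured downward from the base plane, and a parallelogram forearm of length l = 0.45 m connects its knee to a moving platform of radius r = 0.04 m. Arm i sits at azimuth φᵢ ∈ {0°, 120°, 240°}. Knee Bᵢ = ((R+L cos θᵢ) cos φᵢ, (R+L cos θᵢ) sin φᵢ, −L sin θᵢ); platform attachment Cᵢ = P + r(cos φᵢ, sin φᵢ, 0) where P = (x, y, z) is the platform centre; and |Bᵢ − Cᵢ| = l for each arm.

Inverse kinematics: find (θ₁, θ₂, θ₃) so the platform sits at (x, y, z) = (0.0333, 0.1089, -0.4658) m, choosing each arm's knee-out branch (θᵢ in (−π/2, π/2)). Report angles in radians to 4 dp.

θ₁ = 0.5238, θ₂ = 0.3489, θ₃ = 1.0473

φ1=0.0° → target in arm frame (0.0333, 0.1089)
  A=0.0467, B=-0.4658, C=(l²−L²−A²−y'²−z²)/(2L)=-0.1925
  γ=atan2(-0.4658,0.0467)=-1.4709;  ψ=arccos(-0.4113)=1.9947;  θ1=γ+ψ≈0.5238
rotate P by −φ2: (0.0777, -0.0833, -0.4658)
  A cos θ + B sin θ = C:  0.0023·cos θ + -0.4658·sin θ = -0.1571
  √(A²+B²)=0.4658;  θ2 = -1.5658+1.9147 ≈ 0.3489
arm 3 (φ=240.0°): x'=-0.1110, y'=-0.0256
  e−x'=0.1910;  (l²−L²−(e−x')²−y'²−z²)/2L = -0.3080
  γ=atan2(-0.4658,0.1910)=-1.1817;  ψ=arccos(-0.6117)=2.2290;  θ3=γ+ψ≈1.0473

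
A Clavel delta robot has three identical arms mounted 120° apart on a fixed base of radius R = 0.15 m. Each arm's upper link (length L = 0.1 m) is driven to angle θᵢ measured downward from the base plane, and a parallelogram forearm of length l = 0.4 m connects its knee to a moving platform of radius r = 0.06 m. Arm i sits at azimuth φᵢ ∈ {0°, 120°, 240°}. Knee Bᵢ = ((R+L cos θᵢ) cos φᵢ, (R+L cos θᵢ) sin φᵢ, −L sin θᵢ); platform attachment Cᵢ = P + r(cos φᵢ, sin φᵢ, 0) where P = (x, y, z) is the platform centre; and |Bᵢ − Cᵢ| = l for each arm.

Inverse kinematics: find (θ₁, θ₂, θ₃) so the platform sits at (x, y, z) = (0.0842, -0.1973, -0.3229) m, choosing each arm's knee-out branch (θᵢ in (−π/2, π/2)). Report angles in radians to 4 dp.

arm 1 (φ=0.0°): x'=0.0842, y'=-0.1973
  e−x'=0.0058;  (l²−L²−(e−x')²−y'²−z²)/2L = 0.0339
  θ1 = atan2(B,A) + arccos(C/0.3230) = -0.0871
arm 2 (φ=120.0°): x'=-0.2130, y'=0.0257
  A cos θ + B sin θ = C:  0.3030·cos θ + -0.3229·sin θ = -0.2336
  γ=atan2(-0.3229,0.3030)=-0.8172;  ψ=arccos(-0.5275)=2.1265;  θ2=γ+ψ≈1.3092
arm 3 (φ=240.0°): x'=0.1288, y'=0.1716
  A cos θ + B sin θ = C:  -0.0388·cos θ + -0.3229·sin θ = 0.0740
  √(A²+B²)=0.3252;  θ3 = -1.6903+1.3413 ≈ -0.3490

θ₁ = -0.0871, θ₂ = 1.3092, θ₃ = -0.3490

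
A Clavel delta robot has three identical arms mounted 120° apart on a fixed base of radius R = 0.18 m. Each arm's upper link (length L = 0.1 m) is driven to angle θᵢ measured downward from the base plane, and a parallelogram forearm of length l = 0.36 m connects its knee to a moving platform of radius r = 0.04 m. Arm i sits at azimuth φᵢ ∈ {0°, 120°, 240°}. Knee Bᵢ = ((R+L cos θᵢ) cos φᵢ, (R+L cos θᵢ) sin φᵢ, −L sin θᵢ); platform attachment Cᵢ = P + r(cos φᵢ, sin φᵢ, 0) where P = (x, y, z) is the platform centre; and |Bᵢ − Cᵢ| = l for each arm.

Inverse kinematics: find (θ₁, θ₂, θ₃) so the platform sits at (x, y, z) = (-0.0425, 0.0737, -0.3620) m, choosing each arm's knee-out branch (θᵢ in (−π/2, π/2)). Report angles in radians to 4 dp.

θ₁ = 1.1343, θ₂ = 0.3494, θ₃ = 1.1348

φ1=0.0° → target in arm frame (-0.0425, 0.0737)
  A cos θ + B sin θ = C:  0.1825·cos θ + -0.3620·sin θ = -0.2509
  γ=atan2(-0.3620,0.1825)=-1.1038;  ψ=arccos(-0.6189)=2.2382;  θ1=γ+ψ≈1.1343
φ2=120.0° → target in arm frame (0.0851, 0.0000)
  A=0.0549, B=-0.3620, C=(l²−L²−A²−y'²−z²)/(2L)=-0.0723
  γ=atan2(-0.3620,0.0549)=-1.4202;  ψ=arccos(-0.1975)=1.7696;  θ2=γ+ψ≈0.3494
φ3=240.0° → target in arm frame (-0.0426, -0.0737)
  A cos θ + B sin θ = C:  0.1826·cos θ + -0.3620·sin θ = -0.2510
  θ3 = atan2(B,A) + arccos(C/0.4054) = 1.1348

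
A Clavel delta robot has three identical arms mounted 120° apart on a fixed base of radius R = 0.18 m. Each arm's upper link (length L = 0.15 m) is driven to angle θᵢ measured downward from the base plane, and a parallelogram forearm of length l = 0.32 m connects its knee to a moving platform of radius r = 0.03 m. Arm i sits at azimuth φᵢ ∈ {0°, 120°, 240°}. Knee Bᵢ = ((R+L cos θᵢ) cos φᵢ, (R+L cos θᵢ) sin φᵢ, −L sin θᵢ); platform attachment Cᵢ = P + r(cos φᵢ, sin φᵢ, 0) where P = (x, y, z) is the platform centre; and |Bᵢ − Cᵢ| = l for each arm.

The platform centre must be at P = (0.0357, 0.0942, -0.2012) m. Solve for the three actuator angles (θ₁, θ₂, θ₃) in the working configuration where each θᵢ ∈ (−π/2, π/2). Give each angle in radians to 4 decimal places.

arm 1 (φ=0.0°): x'=0.0357, y'=0.0942
  A cos θ + B sin θ = C:  0.1143·cos θ + -0.2012·sin θ = 0.0583
  γ=atan2(-0.2012,0.1143)=-1.0542;  ψ=arccos(0.2518)=1.3162;  θ1=γ+ψ≈0.2621
φ2=120.0° → target in arm frame (0.0637, -0.0780)
  A cos θ + B sin θ = C:  0.0863·cos θ + -0.2012·sin θ = 0.0863
  θ2 = atan2(B,A) + arccos(C/0.2189) = -0.0001
rotate P by −φ3: (-0.0994, -0.0162, -0.2012)
  A=0.2494, B=-0.2012, C=(l²−L²−A²−y'²−z²)/(2L)=-0.0769
  γ=atan2(-0.2012,0.2494)=-0.6788;  ψ=arccos(-0.2398)=1.8130;  θ3=γ+ψ≈1.1342

θ₁ = 0.2621, θ₂ = -0.0001, θ₃ = 1.1342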